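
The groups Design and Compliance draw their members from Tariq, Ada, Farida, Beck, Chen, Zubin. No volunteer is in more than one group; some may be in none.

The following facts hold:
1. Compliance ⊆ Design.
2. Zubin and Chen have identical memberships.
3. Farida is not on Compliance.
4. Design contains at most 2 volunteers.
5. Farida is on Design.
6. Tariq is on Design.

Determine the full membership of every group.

From (3): Farida ∉ Compliance.
From (5): Farida ∈ Design.
From (6): Tariq ∈ Design.
(4): Design already has 2, so the rest are out.
(1) contrapositive: Ada ∉ Compliance.
(1) contrapositive: Beck ∉ Compliance.
(1) contrapositive: Chen ∉ Compliance.
(1) contrapositive: Zubin ∉ Compliance.

Design = {Farida, Tariq}; Compliance = {}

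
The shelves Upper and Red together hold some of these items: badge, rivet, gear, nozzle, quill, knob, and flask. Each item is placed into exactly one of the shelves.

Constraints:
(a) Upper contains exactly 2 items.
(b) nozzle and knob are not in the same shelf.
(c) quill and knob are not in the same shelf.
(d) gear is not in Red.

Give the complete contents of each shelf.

Upper = {gear, knob}; Red = {badge, flask, nozzle, quill, rivet}

From (d): gear ∉ Red.
Only one shelf left: gear ∈ Upper.
Suppose badge ∈ Upper: no assignment then satisfies all the clues, so badge ∉ Upper.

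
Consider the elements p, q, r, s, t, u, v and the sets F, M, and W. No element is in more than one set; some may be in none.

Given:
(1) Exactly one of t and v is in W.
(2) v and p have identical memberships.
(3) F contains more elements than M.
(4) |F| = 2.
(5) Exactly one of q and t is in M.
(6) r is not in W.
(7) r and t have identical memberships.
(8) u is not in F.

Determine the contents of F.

F = {r, t}

From (6): r ∉ W.
From (8): u ∉ F.
(7): t matches r: t ∉ W.
(1) (exactly one): v ∈ W.
(2): p matches v: p ∉ F.
(2): p matches v: p ∉ M.
(2): p matches v: p ∈ W.
Suppose q ∈ F: no assignment then satisfies all the clues, so q ∉ F.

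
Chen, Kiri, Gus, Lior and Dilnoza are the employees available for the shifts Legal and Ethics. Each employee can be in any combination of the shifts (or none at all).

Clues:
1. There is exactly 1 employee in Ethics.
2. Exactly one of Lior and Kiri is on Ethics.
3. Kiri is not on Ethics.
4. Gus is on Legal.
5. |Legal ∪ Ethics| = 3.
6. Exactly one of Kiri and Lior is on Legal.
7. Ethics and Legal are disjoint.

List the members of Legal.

From (3): Kiri ∉ Ethics.
From (4): Gus ∈ Legal.
(2) (exactly one): Lior ∈ Ethics.
(7) (disjoint): Gus ∉ Ethics.
(7) (disjoint): Lior ∉ Legal.
(1): Ethics already has 1, so the rest are out.
(6) (exactly one): Kiri ∈ Legal.
Suppose Chen ∈ Legal: no assignment then satisfies all the clues, so Chen ∉ Legal.

Legal = {Gus, Kiri}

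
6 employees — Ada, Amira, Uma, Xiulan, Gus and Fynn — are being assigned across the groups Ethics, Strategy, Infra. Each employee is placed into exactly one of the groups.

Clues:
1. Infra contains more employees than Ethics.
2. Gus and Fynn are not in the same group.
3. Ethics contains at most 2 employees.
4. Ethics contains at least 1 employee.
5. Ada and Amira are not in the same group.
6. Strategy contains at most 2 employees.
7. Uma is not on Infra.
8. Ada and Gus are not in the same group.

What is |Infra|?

3

From (7): Uma ∉ Infra.
Suppose Xiulan ∈ Ethics: no assignment then satisfies all the clues, so Xiulan ∉ Ethics.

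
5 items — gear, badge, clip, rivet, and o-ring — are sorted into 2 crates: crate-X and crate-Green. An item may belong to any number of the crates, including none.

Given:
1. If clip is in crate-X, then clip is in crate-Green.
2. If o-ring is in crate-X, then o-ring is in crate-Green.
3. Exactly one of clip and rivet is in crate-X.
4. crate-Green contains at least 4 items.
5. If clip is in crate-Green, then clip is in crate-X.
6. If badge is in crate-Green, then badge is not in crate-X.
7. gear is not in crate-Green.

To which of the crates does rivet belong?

rivet: crate-Green

From (7): gear ∉ crate-Green.
(4): only 4 candidates remain for crate-Green, so all are in.
(5): clip ∈ crate-X.
(6): badge ∉ crate-X.
(3) (exactly one): rivet ∉ crate-X.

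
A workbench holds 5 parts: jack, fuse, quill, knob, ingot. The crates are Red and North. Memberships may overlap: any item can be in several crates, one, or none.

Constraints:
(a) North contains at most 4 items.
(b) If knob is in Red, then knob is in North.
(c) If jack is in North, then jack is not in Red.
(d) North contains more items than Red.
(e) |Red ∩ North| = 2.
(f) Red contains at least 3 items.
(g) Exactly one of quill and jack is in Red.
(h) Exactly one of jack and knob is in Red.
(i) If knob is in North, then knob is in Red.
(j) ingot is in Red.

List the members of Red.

Red = {ingot, knob, quill}

From (j): ingot ∈ Red.
Suppose jack ∈ Red: no assignment then satisfies all the clues, so jack ∉ Red.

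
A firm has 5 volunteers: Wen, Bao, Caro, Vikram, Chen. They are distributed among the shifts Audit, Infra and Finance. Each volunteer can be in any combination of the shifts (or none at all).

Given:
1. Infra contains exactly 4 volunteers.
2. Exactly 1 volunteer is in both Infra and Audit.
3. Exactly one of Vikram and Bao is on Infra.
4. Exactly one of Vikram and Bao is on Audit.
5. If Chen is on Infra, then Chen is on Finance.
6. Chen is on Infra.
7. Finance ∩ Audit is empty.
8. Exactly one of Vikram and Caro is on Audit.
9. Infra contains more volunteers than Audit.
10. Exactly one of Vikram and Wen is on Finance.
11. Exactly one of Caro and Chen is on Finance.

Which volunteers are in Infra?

Infra = {Caro, Chen, Vikram, Wen}

From (6): Chen ∈ Infra.
(5): Chen ∈ Finance.
(7) (disjoint): Chen ∉ Audit.
(11) (exactly one): Caro ∉ Finance.
Suppose Wen ∉ Infra: no assignment then satisfies all the clues, so Wen ∈ Infra.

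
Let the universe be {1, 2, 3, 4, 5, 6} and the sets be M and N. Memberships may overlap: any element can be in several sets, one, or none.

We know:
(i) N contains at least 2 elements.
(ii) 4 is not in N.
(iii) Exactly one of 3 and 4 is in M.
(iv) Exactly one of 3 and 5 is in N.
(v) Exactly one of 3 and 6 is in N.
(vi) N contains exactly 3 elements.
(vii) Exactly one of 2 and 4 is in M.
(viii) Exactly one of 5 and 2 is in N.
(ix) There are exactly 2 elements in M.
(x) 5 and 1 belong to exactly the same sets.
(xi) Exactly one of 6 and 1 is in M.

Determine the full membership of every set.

M = {4, 6}; N = {1, 5, 6}

From (ii): 4 ∉ N.
Suppose 1 ∈ M: no assignment then satisfies all the clues, so 1 ∉ M.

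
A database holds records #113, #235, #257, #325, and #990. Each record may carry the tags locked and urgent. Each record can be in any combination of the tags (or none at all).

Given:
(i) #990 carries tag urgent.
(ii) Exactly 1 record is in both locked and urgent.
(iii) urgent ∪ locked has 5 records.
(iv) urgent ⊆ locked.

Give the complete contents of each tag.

locked = {#113, #235, #257, #325, #990}; urgent = {#990}

From (i): #990 ∈ urgent.
(iv) with #990 ∈ urgent: #990 ∈ locked.
Suppose #113 ∉ locked: no assignment then satisfies all the clues, so #113 ∈ locked.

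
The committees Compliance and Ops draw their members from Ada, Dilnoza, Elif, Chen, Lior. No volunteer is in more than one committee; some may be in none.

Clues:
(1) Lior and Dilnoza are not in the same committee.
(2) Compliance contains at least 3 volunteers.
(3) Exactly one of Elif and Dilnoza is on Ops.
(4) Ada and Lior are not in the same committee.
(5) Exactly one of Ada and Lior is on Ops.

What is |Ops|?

2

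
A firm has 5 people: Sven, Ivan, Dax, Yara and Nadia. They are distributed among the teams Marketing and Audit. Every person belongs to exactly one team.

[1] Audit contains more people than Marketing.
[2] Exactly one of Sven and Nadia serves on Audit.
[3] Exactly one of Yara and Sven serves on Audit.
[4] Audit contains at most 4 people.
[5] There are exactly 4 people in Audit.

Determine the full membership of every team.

Marketing = {Sven}; Audit = {Dax, Ivan, Nadia, Yara}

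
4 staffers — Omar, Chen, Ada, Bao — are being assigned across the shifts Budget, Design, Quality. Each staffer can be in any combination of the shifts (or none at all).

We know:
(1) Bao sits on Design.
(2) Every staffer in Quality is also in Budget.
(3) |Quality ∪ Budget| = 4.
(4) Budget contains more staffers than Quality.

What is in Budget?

Budget = {Ada, Bao, Chen, Omar}

From (1): Bao ∈ Design.
Suppose Omar ∉ Budget: no assignment then satisfies all the clues, so Omar ∈ Budget.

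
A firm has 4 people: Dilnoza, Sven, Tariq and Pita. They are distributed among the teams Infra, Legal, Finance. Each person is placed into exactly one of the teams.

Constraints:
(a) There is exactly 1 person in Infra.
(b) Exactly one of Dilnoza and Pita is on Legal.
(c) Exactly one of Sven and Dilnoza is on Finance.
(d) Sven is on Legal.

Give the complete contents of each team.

From (d): Sven ∈ Legal.
(c) (exactly one): Dilnoza ∈ Finance.
(b) (exactly one): Pita ∈ Legal.
(a): only 1 candidates remain for Infra, so all are in.

Infra = {Tariq}; Legal = {Pita, Sven}; Finance = {Dilnoza}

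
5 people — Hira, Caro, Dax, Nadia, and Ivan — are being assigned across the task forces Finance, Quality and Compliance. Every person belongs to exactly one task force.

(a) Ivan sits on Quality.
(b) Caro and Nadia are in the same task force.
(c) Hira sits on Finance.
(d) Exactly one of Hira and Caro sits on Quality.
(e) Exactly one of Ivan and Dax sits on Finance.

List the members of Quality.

Quality = {Caro, Ivan, Nadia}

From (a): Ivan ∈ Quality.
From (c): Hira ∈ Finance.
(d) (exactly one): Caro ∈ Quality.
(e) (exactly one): Dax ∈ Finance.
(b): Nadia matches Caro: Nadia ∉ Finance.
(b): Nadia matches Caro: Nadia ∈ Quality.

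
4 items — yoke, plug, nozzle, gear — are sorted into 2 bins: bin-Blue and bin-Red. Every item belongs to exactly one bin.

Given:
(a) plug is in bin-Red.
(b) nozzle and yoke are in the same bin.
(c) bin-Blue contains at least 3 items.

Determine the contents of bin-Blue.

bin-Blue = {gear, nozzle, yoke}

From (a): plug ∈ bin-Red.
(c): only 3 candidates remain for bin-Blue, so all are in.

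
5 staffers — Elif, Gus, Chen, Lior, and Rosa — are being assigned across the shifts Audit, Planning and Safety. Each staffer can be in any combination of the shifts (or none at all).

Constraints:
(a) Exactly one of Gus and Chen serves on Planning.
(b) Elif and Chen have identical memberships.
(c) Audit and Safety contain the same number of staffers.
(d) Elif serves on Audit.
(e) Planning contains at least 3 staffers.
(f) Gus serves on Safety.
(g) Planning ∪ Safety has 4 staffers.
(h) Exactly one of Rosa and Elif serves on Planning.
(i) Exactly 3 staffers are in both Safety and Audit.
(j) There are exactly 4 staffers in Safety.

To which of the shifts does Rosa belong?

Rosa: Audit

From (d): Elif ∈ Audit.
From (f): Gus ∈ Safety.
(b): Chen matches Elif: Chen ∈ Audit.
Suppose Rosa ∉ Audit: no assignment then satisfies all the clues, so Rosa ∈ Audit.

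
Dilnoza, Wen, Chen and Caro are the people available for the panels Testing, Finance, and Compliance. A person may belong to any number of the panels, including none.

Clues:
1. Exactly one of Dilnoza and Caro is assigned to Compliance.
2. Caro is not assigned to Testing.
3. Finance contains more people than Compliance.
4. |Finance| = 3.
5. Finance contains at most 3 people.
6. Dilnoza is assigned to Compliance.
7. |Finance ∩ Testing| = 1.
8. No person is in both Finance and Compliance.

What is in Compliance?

From (2): Caro ∉ Testing.
From (6): Dilnoza ∈ Compliance.
(1) (exactly one): Caro ∉ Compliance.
(8) (disjoint): Dilnoza ∉ Finance.
(4): only 3 candidates remain for Finance, so all are in.
(8) (disjoint): Wen ∉ Compliance.
(8) (disjoint): Chen ∉ Compliance.

Compliance = {Dilnoza}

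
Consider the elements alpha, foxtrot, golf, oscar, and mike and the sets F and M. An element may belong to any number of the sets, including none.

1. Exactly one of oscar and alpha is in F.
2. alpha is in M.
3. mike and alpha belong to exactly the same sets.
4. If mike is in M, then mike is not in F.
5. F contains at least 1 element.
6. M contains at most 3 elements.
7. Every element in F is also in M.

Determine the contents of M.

M = {alpha, mike, oscar}

From (2): alpha ∈ M.
(3): mike matches alpha: mike ∈ M.
(4): mike ∉ F.
(3): alpha matches mike: alpha ∉ F.
(1) (exactly one): oscar ∈ F.
(7) with oscar ∈ F: oscar ∈ M.
(6): M already has 3, so the rest are out.
(7) contrapositive: foxtrot ∉ F.
(7) contrapositive: golf ∉ F.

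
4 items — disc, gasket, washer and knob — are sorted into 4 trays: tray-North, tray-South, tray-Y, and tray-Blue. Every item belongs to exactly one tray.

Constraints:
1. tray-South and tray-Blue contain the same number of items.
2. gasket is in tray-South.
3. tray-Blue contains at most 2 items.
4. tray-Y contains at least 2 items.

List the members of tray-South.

tray-South = {gasket}

From (2): gasket ∈ tray-South.
Suppose disc ∈ tray-South: no assignment then satisfies all the clues, so disc ∉ tray-South.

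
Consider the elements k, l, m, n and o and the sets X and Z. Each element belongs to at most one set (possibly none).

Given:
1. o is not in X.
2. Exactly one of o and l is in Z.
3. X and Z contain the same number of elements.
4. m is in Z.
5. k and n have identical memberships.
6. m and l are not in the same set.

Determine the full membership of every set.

From (1): o ∉ X.
From (4): m ∈ Z.
(6): l ∉ Z.
(2) (exactly one): o ∈ Z.
Suppose k ∉ X: no assignment then satisfies all the clues, so k ∈ X.

X = {k, n}; Z = {m, o}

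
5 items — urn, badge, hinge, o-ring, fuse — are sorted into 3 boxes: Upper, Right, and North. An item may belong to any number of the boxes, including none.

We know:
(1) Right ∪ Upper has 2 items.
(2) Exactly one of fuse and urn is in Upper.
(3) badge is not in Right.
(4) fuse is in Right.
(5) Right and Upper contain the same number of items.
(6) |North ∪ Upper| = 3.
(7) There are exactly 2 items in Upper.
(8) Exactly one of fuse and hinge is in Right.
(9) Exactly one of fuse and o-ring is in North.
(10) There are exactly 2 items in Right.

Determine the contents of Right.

Right = {fuse, o-ring}

From (3): badge ∉ Right.
From (4): fuse ∈ Right.
(8) (exactly one): hinge ∉ Right.
Suppose urn ∈ Right: no assignment then satisfies all the clues, so urn ∉ Right.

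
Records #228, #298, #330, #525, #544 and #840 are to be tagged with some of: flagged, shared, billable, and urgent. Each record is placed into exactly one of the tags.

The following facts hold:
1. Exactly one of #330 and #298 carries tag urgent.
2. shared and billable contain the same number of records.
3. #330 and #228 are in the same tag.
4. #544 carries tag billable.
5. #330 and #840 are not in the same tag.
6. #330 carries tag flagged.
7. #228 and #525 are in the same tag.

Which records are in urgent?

urgent = {#298}

From (4): #544 ∈ billable.
From (6): #330 ∈ flagged.
(1) (exactly one): #298 ∈ urgent.
(3): #228 matches #330: #228 ∈ flagged.
(5): #840 ∉ flagged.
(7): #525 matches #228: #525 ∈ flagged.
Suppose #840 ∈ urgent: no assignment then satisfies all the clues, so #840 ∉ urgent.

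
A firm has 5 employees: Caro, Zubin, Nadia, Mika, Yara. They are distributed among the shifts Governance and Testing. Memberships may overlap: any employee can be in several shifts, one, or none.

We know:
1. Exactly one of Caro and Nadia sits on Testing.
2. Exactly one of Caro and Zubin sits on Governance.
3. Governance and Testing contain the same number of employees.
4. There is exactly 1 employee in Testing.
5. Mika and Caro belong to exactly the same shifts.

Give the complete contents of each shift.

Governance = {Zubin}; Testing = {Nadia}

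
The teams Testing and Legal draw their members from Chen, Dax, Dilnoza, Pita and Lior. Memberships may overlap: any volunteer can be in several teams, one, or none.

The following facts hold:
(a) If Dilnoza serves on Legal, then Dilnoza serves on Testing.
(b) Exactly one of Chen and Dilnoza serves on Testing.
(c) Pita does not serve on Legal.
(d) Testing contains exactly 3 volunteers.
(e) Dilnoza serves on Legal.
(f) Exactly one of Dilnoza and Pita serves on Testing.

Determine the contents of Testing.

From (c): Pita ∉ Legal.
From (e): Dilnoza ∈ Legal.
(a): Dilnoza ∈ Testing.
(b) (exactly one): Chen ∉ Testing.
(f) (exactly one): Pita ∉ Testing.
(d): only 3 candidates remain for Testing, so all are in.

Testing = {Dax, Dilnoza, Lior}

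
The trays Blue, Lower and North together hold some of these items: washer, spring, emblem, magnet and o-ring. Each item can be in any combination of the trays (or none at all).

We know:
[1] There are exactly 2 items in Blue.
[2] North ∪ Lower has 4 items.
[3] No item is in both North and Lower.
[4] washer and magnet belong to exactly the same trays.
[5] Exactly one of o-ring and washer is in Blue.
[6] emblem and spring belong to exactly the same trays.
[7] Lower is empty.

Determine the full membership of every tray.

Blue = {magnet, washer}; Lower = {}; North = {emblem, magnet, spring, washer}

(7): Lower already has 0, so the rest are out.
Suppose washer ∉ Blue: no assignment then satisfies all the clues, so washer ∈ Blue.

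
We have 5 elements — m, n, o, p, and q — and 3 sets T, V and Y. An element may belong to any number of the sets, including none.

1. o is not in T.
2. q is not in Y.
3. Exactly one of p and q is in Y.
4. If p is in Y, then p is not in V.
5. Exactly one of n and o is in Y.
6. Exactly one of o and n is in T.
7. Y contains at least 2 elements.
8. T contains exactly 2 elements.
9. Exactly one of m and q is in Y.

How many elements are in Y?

From (1): o ∉ T.
From (2): q ∉ Y.
(3) (exactly one): p ∈ Y.
(4): p ∉ V.
(6) (exactly one): n ∈ T.
(9) (exactly one): m ∈ Y.

3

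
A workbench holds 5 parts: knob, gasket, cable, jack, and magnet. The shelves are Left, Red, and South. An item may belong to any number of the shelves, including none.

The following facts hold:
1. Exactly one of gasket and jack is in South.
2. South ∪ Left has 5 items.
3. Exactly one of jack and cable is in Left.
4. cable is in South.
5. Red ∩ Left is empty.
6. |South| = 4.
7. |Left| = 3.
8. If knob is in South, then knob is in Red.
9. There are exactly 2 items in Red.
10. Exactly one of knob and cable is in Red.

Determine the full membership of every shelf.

Left = {cable, gasket, magnet}; Red = {jack, knob}; South = {cable, jack, knob, magnet}

From (4): cable ∈ South.
Suppose knob ∈ Left: no assignment then satisfies all the clues, so knob ∉ Left.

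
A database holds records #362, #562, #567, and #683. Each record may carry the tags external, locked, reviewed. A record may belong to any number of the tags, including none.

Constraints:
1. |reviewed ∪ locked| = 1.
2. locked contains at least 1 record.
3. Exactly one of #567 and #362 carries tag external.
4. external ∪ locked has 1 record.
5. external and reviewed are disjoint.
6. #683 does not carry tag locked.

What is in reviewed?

reviewed = {}

From (6): #683 ∉ locked.
Suppose #362 ∈ reviewed: no assignment then satisfies all the clues, so #362 ∉ reviewed.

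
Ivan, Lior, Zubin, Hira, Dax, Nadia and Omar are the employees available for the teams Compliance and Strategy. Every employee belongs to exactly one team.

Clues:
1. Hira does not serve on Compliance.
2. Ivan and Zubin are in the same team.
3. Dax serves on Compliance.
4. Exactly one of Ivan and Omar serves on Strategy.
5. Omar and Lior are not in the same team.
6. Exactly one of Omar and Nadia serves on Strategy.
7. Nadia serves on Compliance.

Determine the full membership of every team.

From (1): Hira ∉ Compliance.
From (3): Dax ∈ Compliance.
From (7): Nadia ∈ Compliance.
(6) (exactly one): Omar ∈ Strategy.
Only one team left: Hira ∈ Strategy.
(4) (exactly one): Ivan ∉ Strategy.
(5): Lior ∉ Strategy.
Only one team left: Ivan ∈ Compliance.
Only one team left: Lior ∈ Compliance.
(2): Zubin matches Ivan: Zubin ∈ Compliance.

Compliance = {Dax, Ivan, Lior, Nadia, Zubin}; Strategy = {Hira, Omar}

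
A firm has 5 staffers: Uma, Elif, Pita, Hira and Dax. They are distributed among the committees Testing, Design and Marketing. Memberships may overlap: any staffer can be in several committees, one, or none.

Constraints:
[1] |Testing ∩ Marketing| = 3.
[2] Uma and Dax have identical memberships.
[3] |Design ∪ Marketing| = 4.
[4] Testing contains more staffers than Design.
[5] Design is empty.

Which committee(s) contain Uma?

Uma: Marketing, Testing

(5): Design already has 0, so the rest are out.
Suppose Uma ∉ Testing: no assignment then satisfies all the clues, so Uma ∈ Testing.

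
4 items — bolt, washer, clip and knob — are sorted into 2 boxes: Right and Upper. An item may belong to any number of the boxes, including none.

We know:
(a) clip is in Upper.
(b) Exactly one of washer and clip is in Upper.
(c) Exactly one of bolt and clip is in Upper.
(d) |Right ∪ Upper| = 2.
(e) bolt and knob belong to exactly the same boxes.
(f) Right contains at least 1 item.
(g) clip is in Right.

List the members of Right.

From (a): clip ∈ Upper.
From (g): clip ∈ Right.
(b) (exactly one): washer ∉ Upper.
(c) (exactly one): bolt ∉ Upper.
(e): knob matches bolt: knob ∉ Upper.
Suppose bolt ∈ Right: no assignment then satisfies all the clues, so bolt ∉ Right.

Right = {clip, washer}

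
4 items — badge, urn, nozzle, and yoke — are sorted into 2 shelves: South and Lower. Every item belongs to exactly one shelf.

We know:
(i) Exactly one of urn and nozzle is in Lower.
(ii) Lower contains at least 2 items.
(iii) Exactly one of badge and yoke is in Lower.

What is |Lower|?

2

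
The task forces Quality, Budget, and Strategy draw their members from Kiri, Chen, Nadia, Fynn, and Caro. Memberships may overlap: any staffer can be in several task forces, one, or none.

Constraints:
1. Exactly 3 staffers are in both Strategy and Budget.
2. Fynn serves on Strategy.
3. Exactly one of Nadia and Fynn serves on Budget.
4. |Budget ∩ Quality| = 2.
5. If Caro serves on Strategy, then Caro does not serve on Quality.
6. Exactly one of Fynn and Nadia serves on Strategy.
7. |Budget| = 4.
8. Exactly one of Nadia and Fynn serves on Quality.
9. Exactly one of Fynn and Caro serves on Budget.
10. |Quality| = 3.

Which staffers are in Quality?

From (2): Fynn ∈ Strategy.
(6) (exactly one): Nadia ∉ Strategy.
Suppose Kiri ∉ Quality: no assignment then satisfies all the clues, so Kiri ∈ Quality.

Quality = {Chen, Fynn, Kiri}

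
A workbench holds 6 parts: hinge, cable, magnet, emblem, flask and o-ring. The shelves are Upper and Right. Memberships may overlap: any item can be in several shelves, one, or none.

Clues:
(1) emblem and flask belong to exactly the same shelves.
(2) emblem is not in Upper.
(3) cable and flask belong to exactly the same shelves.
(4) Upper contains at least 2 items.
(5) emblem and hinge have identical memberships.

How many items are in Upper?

From (2): emblem ∉ Upper.
(1): flask matches emblem: flask ∉ Upper.
(3): cable matches flask: cable ∉ Upper.
(5): hinge matches emblem: hinge ∉ Upper.
(4): only 2 candidates remain for Upper, so all are in.

2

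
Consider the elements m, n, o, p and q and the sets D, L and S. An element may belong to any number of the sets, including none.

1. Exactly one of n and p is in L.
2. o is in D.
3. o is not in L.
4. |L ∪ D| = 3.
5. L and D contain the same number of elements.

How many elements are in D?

2

From (2): o ∈ D.
From (3): o ∉ L.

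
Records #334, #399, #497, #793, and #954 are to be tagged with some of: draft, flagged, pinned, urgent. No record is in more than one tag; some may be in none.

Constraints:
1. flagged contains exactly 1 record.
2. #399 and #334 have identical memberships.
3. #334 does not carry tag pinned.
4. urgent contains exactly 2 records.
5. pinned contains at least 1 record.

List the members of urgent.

urgent = {#334, #399}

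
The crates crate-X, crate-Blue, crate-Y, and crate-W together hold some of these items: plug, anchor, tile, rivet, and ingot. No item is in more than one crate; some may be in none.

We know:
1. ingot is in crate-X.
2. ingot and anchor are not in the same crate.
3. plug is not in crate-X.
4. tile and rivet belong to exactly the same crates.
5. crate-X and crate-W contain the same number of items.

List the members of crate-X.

crate-X = {ingot}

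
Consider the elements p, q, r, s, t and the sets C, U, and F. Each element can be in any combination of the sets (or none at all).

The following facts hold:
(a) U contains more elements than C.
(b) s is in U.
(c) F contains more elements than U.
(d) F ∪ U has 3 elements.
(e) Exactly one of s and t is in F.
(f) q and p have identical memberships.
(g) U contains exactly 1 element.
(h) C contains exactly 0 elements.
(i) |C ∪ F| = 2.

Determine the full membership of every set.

C = {}; U = {s}; F = {r, t}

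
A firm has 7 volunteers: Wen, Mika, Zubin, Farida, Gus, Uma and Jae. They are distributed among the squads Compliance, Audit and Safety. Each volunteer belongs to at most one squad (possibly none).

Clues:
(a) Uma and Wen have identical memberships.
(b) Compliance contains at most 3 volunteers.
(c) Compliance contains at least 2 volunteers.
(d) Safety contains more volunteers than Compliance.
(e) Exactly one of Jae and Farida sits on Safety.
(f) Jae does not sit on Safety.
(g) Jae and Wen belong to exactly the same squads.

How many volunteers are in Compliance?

From (f): Jae ∉ Safety.
(e) (exactly one): Farida ∈ Safety.
(g): Wen matches Jae: Wen ∉ Safety.
(a): Uma matches Wen: Uma ∉ Safety.
Suppose Wen ∉ Compliance: no assignment then satisfies all the clues, so Wen ∈ Compliance.

3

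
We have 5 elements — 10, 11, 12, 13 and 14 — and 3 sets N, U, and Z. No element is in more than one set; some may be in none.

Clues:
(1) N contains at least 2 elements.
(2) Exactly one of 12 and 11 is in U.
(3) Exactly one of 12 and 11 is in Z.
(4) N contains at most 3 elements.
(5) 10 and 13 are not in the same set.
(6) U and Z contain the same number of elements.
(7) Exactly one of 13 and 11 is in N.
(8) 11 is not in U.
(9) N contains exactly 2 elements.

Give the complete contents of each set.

From (8): 11 ∉ U.
(2) (exactly one): 12 ∈ U.
(3) (exactly one): 11 ∈ Z.
(7) (exactly one): 13 ∈ N.
(5): 10 ∉ N.
(9): only 2 candidates remain for N, so all are in.
Suppose 10 ∈ U: no assignment then satisfies all the clues, so 10 ∉ U.

N = {13, 14}; U = {12}; Z = {11}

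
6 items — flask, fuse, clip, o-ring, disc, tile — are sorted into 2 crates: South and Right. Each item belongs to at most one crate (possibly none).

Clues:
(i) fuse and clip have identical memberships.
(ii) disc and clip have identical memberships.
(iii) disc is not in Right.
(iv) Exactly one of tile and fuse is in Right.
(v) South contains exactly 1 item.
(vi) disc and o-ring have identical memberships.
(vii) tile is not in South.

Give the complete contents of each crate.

South = {flask}; Right = {tile}

From (iii): disc ∉ Right.
From (vii): tile ∉ South.
(ii): clip matches disc: clip ∉ Right.
(vi): o-ring matches disc: o-ring ∉ Right.
(i): fuse matches clip: fuse ∉ Right.
(iv) (exactly one): tile ∈ Right.
Suppose flask ∉ South: no assignment then satisfies all the clues, so flask ∈ South.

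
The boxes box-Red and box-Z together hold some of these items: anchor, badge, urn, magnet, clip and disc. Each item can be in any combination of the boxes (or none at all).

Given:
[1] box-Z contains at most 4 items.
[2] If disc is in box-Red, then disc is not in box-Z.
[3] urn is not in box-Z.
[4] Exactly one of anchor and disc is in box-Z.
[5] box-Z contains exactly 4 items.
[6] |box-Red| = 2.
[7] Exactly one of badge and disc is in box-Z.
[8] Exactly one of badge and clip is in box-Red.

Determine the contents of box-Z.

box-Z = {anchor, badge, clip, magnet}

From (3): urn ∉ box-Z.
Suppose anchor ∉ box-Z: no assignment then satisfies all the clues, so anchor ∈ box-Z.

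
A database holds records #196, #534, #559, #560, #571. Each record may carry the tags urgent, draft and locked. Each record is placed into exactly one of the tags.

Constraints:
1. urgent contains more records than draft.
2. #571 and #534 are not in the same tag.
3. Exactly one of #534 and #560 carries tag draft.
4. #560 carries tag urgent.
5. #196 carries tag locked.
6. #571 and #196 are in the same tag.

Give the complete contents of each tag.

urgent = {#559, #560}; draft = {#534}; locked = {#196, #571}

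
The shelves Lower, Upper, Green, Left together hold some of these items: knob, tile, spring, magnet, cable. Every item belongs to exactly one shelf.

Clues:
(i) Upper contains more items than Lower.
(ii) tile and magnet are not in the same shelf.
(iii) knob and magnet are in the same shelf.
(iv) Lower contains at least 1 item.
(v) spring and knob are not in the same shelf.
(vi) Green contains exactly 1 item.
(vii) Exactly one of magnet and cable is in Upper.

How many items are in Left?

1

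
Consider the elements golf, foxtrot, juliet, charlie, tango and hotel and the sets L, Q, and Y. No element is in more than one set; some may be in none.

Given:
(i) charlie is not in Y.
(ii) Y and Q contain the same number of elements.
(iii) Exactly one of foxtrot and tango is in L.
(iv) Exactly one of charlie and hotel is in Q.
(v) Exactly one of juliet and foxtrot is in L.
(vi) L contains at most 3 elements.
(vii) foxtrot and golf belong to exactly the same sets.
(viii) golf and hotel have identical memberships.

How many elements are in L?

3

From (i): charlie ∉ Y.
Suppose golf ∉ L: no assignment then satisfies all the clues, so golf ∈ L.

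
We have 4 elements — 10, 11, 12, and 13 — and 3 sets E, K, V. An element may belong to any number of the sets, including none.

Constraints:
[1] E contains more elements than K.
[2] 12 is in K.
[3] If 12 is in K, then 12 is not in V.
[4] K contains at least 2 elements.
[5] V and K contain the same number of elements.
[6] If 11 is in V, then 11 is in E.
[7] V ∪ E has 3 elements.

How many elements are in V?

2

From (2): 12 ∈ K.
(3): 12 ∉ V.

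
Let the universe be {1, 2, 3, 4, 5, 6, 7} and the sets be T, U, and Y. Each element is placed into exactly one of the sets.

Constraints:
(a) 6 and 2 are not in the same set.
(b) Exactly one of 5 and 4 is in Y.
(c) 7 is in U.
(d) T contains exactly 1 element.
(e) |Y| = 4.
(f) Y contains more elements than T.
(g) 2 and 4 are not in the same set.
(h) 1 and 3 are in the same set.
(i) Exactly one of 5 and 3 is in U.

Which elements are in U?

U = {5, 7}

From (c): 7 ∈ U.
Suppose 1 ∈ U: no assignment then satisfies all the clues, so 1 ∉ U.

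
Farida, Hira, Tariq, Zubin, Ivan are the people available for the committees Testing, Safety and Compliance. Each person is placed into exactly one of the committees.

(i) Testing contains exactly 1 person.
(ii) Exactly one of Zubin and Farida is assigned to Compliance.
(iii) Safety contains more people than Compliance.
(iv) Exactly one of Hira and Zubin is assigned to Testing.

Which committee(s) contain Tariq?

Tariq: Safety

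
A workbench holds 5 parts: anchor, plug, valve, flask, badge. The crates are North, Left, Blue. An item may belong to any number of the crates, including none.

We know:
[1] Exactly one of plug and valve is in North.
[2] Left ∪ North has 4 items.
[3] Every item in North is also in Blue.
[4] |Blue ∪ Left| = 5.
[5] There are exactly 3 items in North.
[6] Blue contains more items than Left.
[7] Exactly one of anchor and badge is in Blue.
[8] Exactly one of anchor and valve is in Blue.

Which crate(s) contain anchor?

anchor: Left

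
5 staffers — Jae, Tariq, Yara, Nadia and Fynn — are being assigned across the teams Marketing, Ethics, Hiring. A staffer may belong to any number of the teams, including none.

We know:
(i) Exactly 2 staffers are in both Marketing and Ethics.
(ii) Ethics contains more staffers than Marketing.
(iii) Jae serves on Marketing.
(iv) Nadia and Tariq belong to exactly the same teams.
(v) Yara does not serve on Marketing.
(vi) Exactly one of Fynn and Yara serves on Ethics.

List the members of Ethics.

Ethics = {Fynn, Jae, Nadia, Tariq}

From (iii): Jae ∈ Marketing.
From (v): Yara ∉ Marketing.
Suppose Jae ∉ Ethics: no assignment then satisfies all the clues, so Jae ∈ Ethics.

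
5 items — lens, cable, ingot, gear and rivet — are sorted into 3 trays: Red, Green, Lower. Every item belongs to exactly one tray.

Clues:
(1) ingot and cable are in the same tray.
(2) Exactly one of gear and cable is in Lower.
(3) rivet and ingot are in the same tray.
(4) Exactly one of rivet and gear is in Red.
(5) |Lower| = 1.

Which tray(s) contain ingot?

ingot: Red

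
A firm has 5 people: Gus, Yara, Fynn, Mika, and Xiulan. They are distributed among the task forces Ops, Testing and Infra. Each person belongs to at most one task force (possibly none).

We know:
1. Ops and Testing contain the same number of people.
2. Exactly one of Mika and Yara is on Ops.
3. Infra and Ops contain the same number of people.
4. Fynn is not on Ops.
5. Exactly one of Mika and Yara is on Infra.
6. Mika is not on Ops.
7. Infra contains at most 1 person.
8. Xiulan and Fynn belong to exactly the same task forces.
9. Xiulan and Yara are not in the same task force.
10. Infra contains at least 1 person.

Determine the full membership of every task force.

Ops = {Yara}; Testing = {Gus}; Infra = {Mika}

From (4): Fynn ∉ Ops.
From (6): Mika ∉ Ops.
(2) (exactly one): Yara ∈ Ops.
(5) (exactly one): Mika ∈ Infra.
(7): Infra already has 1, so the rest are out.
(8): Xiulan matches Fynn: Xiulan ∉ Ops.
Suppose Gus ∈ Ops: no assignment then satisfies all the clues, so Gus ∉ Ops.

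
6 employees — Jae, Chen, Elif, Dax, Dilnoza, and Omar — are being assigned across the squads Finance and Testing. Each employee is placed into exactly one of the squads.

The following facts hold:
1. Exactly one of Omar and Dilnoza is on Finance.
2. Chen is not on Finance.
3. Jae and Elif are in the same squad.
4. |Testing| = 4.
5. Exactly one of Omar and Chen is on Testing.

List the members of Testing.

From (2): Chen ∉ Finance.
Only one squad left: Chen ∈ Testing.
(5) (exactly one): Omar ∉ Testing.
Only one squad left: Omar ∈ Finance.
(1) (exactly one): Dilnoza ∉ Finance.
Only one squad left: Dilnoza ∈ Testing.
Suppose Jae ∉ Testing: no assignment then satisfies all the clues, so Jae ∈ Testing.

Testing = {Chen, Dilnoza, Elif, Jae}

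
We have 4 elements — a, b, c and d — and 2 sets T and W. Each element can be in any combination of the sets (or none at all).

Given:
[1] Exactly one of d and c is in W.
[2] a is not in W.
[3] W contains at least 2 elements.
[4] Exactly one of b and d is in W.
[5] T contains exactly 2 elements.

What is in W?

W = {b, c}

From (2): a ∉ W.
Suppose b ∉ W: no assignment then satisfies all the clues, so b ∈ W.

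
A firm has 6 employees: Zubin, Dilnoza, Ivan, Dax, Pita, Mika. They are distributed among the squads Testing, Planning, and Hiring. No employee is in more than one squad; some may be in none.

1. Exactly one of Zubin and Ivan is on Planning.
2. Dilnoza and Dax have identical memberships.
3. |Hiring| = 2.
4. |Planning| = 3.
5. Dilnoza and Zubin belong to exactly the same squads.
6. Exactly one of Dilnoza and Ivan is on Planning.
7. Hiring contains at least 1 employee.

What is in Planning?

Planning = {Dax, Dilnoza, Zubin}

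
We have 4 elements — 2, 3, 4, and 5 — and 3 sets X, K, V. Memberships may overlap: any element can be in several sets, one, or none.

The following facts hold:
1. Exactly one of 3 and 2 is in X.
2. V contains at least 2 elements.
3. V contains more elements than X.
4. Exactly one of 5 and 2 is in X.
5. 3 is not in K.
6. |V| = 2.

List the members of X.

From (5): 3 ∉ K.
Suppose 2 ∉ X: no assignment then satisfies all the clues, so 2 ∈ X.

X = {2}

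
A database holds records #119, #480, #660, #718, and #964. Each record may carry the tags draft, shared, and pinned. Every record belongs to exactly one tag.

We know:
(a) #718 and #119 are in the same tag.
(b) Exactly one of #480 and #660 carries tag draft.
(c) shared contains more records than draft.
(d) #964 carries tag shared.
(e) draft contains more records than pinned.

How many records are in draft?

1

From (d): #964 ∈ shared.
Suppose #119 ∈ draft: no assignment then satisfies all the clues, so #119 ∉ draft.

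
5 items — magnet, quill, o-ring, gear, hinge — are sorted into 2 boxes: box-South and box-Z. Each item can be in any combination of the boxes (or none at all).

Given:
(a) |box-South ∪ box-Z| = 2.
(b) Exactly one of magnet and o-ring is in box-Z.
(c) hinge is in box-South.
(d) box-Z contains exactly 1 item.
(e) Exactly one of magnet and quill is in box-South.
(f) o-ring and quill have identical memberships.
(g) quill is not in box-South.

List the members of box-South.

box-South = {hinge, magnet}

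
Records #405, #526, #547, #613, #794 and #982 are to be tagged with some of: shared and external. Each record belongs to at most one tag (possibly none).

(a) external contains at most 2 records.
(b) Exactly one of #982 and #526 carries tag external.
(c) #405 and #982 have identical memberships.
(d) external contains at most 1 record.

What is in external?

external = {#526}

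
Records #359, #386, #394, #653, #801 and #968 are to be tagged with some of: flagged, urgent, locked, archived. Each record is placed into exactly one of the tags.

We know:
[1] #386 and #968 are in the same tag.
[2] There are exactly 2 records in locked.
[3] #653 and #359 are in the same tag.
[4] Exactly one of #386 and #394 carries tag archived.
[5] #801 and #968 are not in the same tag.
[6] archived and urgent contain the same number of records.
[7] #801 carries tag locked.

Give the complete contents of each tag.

flagged = {}; urgent = {#359, #653}; locked = {#394, #801}; archived = {#386, #968}

From (7): #801 ∈ locked.
(5): #968 ∉ locked.
(1): #386 matches #968: #386 ∉ locked.
Suppose #359 ∈ flagged: no assignment then satisfies all the clues, so #359 ∉ flagged.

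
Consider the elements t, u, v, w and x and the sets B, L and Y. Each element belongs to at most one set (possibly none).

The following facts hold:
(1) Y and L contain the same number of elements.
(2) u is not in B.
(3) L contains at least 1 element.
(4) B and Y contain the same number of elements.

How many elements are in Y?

1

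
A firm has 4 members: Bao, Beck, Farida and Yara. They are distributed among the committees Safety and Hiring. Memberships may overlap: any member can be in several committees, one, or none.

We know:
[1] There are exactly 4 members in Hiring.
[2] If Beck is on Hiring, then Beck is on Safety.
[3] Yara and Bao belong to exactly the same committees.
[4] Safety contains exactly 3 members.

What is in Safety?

Safety = {Bao, Beck, Yara}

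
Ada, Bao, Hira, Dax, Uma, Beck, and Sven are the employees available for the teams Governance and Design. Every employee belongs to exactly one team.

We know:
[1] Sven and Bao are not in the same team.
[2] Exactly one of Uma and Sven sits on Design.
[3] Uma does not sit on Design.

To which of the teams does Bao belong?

Bao: Governance

From (3): Uma ∉ Design.
(2) (exactly one): Sven ∈ Design.
Only one team left: Uma ∈ Governance.
(1): Bao ∉ Design.
Only one team left: Bao ∈ Governance.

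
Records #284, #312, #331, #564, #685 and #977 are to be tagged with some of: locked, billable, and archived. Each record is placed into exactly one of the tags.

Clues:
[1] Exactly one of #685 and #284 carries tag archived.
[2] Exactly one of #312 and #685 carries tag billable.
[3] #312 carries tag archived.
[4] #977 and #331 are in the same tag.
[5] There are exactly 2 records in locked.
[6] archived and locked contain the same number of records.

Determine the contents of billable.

billable = {#564, #685}

From (3): #312 ∈ archived.
(2) (exactly one): #685 ∈ billable.
(1) (exactly one): #284 ∈ archived.
Suppose #331 ∈ billable: no assignment then satisfies all the clues, so #331 ∉ billable.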